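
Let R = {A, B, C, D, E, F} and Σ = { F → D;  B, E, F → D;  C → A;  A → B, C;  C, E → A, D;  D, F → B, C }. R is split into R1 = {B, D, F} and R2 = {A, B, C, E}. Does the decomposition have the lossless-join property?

No

Common attributes: R1 ∩ R2 = {B}.
No dependency enlarges {B}, so (B)⁺ = {B}.
The closure contains neither all of R1 = {B, D, F} nor all of R2 = {A, B, C, E}, so the common attributes are not a superkey of either fragment. The join is lossy.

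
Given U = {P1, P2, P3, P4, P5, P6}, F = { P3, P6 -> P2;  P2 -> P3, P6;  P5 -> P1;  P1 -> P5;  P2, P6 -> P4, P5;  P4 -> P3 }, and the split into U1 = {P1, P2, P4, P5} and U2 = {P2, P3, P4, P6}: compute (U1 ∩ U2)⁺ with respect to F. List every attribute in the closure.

P1, P2, P3, P4, P5, P6

U1 ∩ U2 = {P2, P4}.
P2 → P3, P6 applies, adding P3, P6
P2, P6 → P4, P5 applies, adding P5
P5 → P1 applies, adding P1
Closure: {P1, P2, P3, P4, P5, P6}.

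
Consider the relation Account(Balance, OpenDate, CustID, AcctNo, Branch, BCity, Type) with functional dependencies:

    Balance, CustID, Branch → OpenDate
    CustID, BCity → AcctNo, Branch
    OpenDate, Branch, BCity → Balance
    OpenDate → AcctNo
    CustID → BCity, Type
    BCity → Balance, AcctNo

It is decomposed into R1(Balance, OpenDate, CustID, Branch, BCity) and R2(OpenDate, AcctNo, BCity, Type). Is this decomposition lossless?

No

Common attributes: R1 ∩ R2 = {OpenDate, BCity}.
Closure of {OpenDate, BCity}: OpenDate → AcctNo applies, adding AcctNo; BCity → Balance, AcctNo applies, adding Balance. So (OpenDate, BCity)⁺ = {Balance, OpenDate, AcctNo, BCity}.
The closure contains neither all of R1 = {Balance, OpenDate, CustID, Branch, BCity} nor all of R2 = {OpenDate, AcctNo, BCity, Type}, so the common attributes are not a superkey of either fragment. The join is lossy.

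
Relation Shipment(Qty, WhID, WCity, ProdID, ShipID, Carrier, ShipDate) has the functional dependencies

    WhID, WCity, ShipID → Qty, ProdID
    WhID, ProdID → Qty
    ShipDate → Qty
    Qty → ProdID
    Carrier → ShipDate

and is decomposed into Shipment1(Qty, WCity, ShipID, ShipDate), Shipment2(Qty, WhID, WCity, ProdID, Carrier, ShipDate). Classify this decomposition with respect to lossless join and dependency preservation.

lossy and not dependency-preserving

Lossless test: (Qty, WCity, ShipDate)⁺ = {Qty, WCity, ProdID, ShipDate}, which is a superkey of neither fragment — lossy.
Dependency preservation: the restricted closure of {WhID, WCity, ShipID} across the fragments never reaches {Qty, ProdID}, so WhID, WCity, ShipID → Qty, ProdID cannot be enforced without a join — not preserved.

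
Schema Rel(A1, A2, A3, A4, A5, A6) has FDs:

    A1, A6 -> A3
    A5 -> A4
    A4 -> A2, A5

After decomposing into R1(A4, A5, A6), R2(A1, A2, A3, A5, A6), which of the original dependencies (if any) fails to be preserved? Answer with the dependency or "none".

A1, A6 → A3 lies within R2.
A5 → A4 lies within R1.
A4 → A2, A5: restricted closure across fragments reaches A2, A5.
Every dependency is enforceable on the fragments, so the decomposition is dependency-preserving.

none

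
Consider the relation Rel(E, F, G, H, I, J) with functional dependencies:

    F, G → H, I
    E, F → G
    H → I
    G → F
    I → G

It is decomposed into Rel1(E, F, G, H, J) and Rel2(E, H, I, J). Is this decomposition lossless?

Yes

Common attributes: Rel1 ∩ Rel2 = {E, H, J}.
Closure of {E, H, J}: H → I applies, adding I; I → G applies, adding G; G → F applies, adding F. So (E, H, J)⁺ = {E, F, G, H, I, J}.
This closure contains every attribute of Rel1, so Rel1 ∩ Rel2 → Rel1. The join is lossless.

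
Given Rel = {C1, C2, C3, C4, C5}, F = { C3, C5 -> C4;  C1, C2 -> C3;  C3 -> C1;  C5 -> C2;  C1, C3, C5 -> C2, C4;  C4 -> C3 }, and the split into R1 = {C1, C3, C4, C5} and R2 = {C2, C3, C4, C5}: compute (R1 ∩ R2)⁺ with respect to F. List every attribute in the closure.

R1 ∩ R2 = {C3, C4, C5}.
C3 → C1 applies, adding C1
C5 → C2 applies, adding C2
Closure: {C1, C2, C3, C4, C5}.

C1, C2, C3, C4, C5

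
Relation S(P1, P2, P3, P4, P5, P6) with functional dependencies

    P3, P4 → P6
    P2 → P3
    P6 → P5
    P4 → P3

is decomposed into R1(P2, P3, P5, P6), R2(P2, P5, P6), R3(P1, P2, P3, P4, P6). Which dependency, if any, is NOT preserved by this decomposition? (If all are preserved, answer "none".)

none

P3, P4 → P6 lies within R3.
P2 → P3 lies within R1.
P6 → P5 lies within R1.
P4 → P3 lies within R3.
Every dependency is enforceable on the fragments, so the decomposition is dependency-preserving.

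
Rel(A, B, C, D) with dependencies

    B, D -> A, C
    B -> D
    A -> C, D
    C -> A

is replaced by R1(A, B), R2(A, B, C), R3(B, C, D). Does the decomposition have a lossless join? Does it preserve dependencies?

Lossless test (chase): Rows 1 and 2 agree on B; apply B→D and equate their D entries. Rows 1 and 3 agree on B; apply B→D and equate their D entries. Rows 1 and 2 agree on A; apply A→C, D and equate their C, D entries. Rows 1 and 3 agree on C; apply C→A and equate their A entries. Row 1 is now all distinguished symbols — the join is lossless.
Dependency preservation: B, D → A, C; A → C, D are not contained in any single fragment, but the restricted closure of each left-hand side across the fragments still reaches the right-hand side; the remaining FDs each lie inside some fragment. All dependencies are preserved.

lossless and dependency-preserving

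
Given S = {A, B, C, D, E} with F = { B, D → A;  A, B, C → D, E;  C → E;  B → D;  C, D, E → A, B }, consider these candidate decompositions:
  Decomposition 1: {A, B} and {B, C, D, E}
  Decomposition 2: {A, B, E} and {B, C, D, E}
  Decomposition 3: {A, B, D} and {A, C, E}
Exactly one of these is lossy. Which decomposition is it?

Decomposition 3

Decomposition 1: common = {B}, closure = {A, B, D} → lossless.
Decomposition 2: common = {B, E}, closure = {A, B, D, E} → lossless.
Decomposition 3: common = {A}, closure = {A} → lossy.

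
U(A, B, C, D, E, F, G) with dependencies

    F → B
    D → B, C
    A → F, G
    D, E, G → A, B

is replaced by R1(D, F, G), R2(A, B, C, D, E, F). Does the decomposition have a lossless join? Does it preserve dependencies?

Lossless test: (D, F)⁺ = {B, C, D, F}, which is a superkey of neither fragment — lossy.
Dependency preservation: the restricted closure of {A} across the fragments never reaches {F, G}, so A → F, G cannot be enforced without a join — not preserved.

lossy and not dependency-preserving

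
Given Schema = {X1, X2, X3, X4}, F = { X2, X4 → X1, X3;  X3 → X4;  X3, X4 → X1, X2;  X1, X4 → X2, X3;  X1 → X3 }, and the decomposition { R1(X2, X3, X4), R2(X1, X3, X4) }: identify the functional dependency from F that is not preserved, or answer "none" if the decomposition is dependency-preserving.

none

X2, X4 → X1, X3: restricted closure across fragments reaches X1, X3.
X3 → X4 lies within R1.
X3, X4 → X1, X2: restricted closure across fragments reaches X1, X2.
X1, X4 → X2, X3: restricted closure across fragments reaches X2, X3.
X1 → X3 lies within R2.
Every dependency is enforceable on the fragments, so the decomposition is dependency-preserving.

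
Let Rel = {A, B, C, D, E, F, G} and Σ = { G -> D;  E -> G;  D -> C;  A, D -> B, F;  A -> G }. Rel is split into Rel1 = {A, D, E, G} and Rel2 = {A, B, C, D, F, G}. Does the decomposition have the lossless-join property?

Yes

Common attributes: Rel1 ∩ Rel2 = {A, D, G}.
Closure of {A, D, G}: D → C applies, adding C; A, D → B, F applies, adding B, F. So (A, D, G)⁺ = {A, B, C, D, F, G}.
This closure contains every attribute of Rel2, so Rel1 ∩ Rel2 → Rel2. The join is lossless.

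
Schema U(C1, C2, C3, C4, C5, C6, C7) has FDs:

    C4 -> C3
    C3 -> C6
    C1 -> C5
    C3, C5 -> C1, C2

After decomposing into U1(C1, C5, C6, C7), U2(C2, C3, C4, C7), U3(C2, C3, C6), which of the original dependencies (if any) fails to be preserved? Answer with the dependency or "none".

C3, C5 -> C1, C2

Check C3, C5 → C1, C2: no single fragment contains all of {C1, C2, C3, C5}, and the restricted closure of {C3, C5} across the fragments never reaches {C1, C2}.
C4 → C3 is preserved.
C3 → C6 is preserved.
C1 → C5 is preserved.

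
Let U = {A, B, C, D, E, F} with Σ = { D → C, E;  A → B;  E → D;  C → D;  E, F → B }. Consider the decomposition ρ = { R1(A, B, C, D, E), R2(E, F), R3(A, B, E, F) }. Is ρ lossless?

Chase test. Columns are A, B, C, D, E, F; row i has aⱼ where attribute j ∈ Ri, else bᵢⱼ.
Initial tableau (one row per fragment):
  row 1: a1 a2 a3 a4 a5 b16
  row 2: b21 b22 b23 b24 a5 a6
  row 3: a1 a2 b33 b34 a5 a6
Rows 1 and 2 agree on E; apply E→D and equate their D entries.
Rows 1 and 3 agree on E; apply E→D and equate their D entries.
Rows 2 and 3 agree on E, F; apply E, F→B and equate their B entries.
Rows 1 and 2 agree on D; apply D→C, E and equate their C, E entries.
Rows 1 and 3 agree on D; apply D→C, E and equate their C, E entries.
Row 3 is now all distinguished symbols — the join is lossless.

Yes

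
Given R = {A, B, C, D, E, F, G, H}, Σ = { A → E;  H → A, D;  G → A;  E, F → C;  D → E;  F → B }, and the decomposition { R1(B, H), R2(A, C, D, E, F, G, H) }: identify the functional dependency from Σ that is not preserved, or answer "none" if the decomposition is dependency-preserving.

F → B

Check F → B: no single fragment contains all of {B, F}, and the restricted closure of {F} across the fragments never reaches {B}.
A → E is preserved.
H → A, D is preserved.
G → A is preserved.
E, F → C is preserved.
D → E is preserved.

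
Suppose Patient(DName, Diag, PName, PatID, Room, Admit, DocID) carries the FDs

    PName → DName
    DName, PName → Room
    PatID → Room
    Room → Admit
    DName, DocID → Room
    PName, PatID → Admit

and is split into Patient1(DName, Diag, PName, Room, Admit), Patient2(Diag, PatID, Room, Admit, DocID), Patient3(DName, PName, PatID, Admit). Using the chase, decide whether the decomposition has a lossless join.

Chase test. Columns are DName, Diag, PName, PatID, Room, Admit, DocID; row i has aⱼ where attribute j ∈ Patienti, else bᵢⱼ.
Initial tableau (one row per fragment):
  row 1: a1 a2 a3 b14 a5 a6 b17
  row 2: b21 a2 b23 a4 a5 a6 a7
  row 3: a1 b32 a3 a4 b35 a6 b37
Rows 1 and 3 agree on DName, PName; apply DName, PName→Room and equate their Room entries.
No row becomes fully distinguished — the join is lossy.

No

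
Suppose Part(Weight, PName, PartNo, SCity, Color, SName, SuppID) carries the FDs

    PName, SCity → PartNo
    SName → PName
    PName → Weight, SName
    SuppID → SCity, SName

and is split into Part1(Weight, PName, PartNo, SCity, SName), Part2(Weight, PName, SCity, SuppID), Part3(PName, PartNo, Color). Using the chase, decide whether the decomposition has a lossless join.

Chase test. Columns are Weight, PName, PartNo, SCity, Color, SName, SuppID; row i has aⱼ where attribute j ∈ Parti, else bᵢⱼ.
Initial tableau (one row per fragment):
  row 1: a1 a2 a3 a4 b15 a6 b17
  row 2: a1 a2 b23 a4 b25 b26 a7
  row 3: b31 a2 a3 b34 a5 b36 b37
Rows 1 and 2 agree on PName, SCity; apply PName, SCity→PartNo and equate their PartNo entries.
Rows 1 and 2 agree on PName; apply PName→Weight, SName and equate their Weight, SName entries.
Rows 1 and 3 agree on PName; apply PName→Weight, SName and equate their Weight, SName entries.
No row becomes fully distinguished — the join is lossy.

No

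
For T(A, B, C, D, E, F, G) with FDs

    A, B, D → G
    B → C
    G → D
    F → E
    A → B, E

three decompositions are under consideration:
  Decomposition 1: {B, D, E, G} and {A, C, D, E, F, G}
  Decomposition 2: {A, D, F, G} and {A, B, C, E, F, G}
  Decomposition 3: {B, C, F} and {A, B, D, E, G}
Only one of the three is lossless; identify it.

Decomposition 1: common = {D, E, G}, closure = {D, E, G} → lossy.
Decomposition 2: common = {A, F, G}, closure = {A, B, C, D, E, F, G} → lossless.
Decomposition 3: common = {B}, closure = {B, C} → lossy.

Decomposition 2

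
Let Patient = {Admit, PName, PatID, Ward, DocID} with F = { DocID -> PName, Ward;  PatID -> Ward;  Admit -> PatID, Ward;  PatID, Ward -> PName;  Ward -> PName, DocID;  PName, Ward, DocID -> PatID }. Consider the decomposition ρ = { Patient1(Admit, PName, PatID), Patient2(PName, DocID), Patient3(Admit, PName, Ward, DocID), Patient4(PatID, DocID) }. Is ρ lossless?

Yes

Chase test. Columns are Admit, PName, PatID, Ward, DocID; row i has aⱼ where attribute j ∈ Patienti, else bᵢⱼ.
Initial tableau (one row per fragment):
  row 1: a1 a2 a3 b14 b15
  row 2: b21 a2 b23 b24 a5
  row 3: a1 a2 b33 a4 a5
  row 4: b41 b42 a3 b44 a5
Rows 2 and 3 agree on DocID; apply DocID→PName, Ward and equate their PName, Ward entries.
Rows 2 and 4 agree on DocID; apply DocID→PName, Ward and equate their PName, Ward entries.
Rows 1 and 4 agree on PatID; apply PatID→Ward and equate their Ward entries.
Rows 1 and 3 agree on Admit; apply Admit→PatID, Ward and equate their PatID, Ward entries.
Rows 1 and 2 agree on Ward; apply Ward→PName, DocID and equate their PName, DocID entries.
Rows 1 and 2 agree on PName, Ward, DocID; apply PName, Ward, DocID→PatID and equate their PatID entries.
Row 1 is now all distinguished symbols — the join is lossless.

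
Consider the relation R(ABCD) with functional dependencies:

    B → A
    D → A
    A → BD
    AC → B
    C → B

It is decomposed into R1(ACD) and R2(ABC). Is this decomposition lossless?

Yes

Common attributes: R1 ∩ R2 = {AC}.
Closure of {AC}: A → BD applies, adding BD. So (AC)⁺ = {ABCD}.
This closure contains every attribute of R1, so R1 ∩ R2 → R1. The join is lossless.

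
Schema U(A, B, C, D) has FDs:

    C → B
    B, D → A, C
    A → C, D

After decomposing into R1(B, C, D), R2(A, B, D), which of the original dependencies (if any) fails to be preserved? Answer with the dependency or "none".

C → B lies within R1.
B, D → A, C: restricted closure across fragments reaches A, C.
A → C, D: restricted closure across fragments reaches C, D.
Every dependency is enforceable on the fragments, so the decomposition is dependency-preserving.

none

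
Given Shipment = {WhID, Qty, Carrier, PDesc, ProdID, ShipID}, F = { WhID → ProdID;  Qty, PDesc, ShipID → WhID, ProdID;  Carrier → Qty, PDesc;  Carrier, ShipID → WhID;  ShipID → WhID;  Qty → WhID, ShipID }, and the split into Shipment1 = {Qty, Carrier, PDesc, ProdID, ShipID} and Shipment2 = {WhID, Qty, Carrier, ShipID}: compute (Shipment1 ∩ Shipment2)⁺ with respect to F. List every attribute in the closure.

WhID, Qty, Carrier, PDesc, ProdID, ShipID

Shipment1 ∩ Shipment2 = {Qty, Carrier, ShipID}.
Carrier → Qty, PDesc applies, adding PDesc
Carrier, ShipID → WhID applies, adding WhID
WhID → ProdID applies, adding ProdID
Closure: {WhID, Qty, Carrier, PDesc, ProdID, ShipID}.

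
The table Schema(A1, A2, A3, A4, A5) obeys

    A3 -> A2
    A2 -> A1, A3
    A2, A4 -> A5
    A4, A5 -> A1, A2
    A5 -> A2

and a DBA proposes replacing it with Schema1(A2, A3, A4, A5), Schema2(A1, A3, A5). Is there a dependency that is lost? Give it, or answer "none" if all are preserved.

none

A3 → A2 lies within Schema1.
A2 → A1, A3: restricted closure across fragments reaches A1, A3.
A2, A4 → A5 lies within Schema1.
A4, A5 → A1, A2: restricted closure across fragments reaches A1, A2.
A5 → A2 lies within Schema1.
Every dependency is enforceable on the fragments, so the decomposition is dependency-preserving.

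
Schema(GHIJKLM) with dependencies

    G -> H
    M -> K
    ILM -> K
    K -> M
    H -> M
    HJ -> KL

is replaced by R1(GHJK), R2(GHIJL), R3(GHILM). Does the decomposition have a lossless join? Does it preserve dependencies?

lossless but not dependency-preserving

Lossless test (chase): Rows 1 and 2 agree on H; apply H→M and equate their M entries. Rows 1 and 3 agree on H; apply H→M and equate their M entries. Rows 1 and 2 agree on HJ; apply HJ→KL and equate their KL entries. Rows 1 and 3 agree on M; apply M→K and equate their K entries. Row 2 is now all distinguished symbols — the join is lossless.
Dependency preservation: the restricted closure of {M} across the fragments never reaches {K}, so M → K cannot be enforced without a join — not preserved.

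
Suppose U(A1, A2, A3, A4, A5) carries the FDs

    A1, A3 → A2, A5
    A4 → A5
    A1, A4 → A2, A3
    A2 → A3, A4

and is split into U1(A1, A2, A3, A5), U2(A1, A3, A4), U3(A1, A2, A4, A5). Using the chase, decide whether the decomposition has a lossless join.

Yes

Chase test. Columns are A1, A2, A3, A4, A5; row i has aⱼ where attribute j ∈ Ui, else bᵢⱼ.
Initial tableau (one row per fragment):
  row 1: a1 a2 a3 b14 a5
  row 2: a1 b22 a3 a4 b25
  row 3: a1 a2 b33 a4 a5
Rows 1 and 2 agree on A1, A3; apply A1, A3→A2, A5 and equate their A2, A5 entries.
Rows 2 and 3 agree on A1, A4; apply A1, A4→A2, A3 and equate their A2, A3 entries.
Rows 1 and 2 agree on A2; apply A2→A3, A4 and equate their A3, A4 entries.
Row 1 is now all distinguished symbols — the join is lossless.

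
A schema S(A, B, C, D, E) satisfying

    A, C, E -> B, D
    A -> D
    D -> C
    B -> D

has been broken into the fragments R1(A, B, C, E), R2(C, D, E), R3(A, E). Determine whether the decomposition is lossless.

No

Chase test. Columns are A, B, C, D, E; row i has aⱼ where attribute j ∈ Ri, else bᵢⱼ.
Initial tableau (one row per fragment):
  row 1: a1 a2 a3 b14 a5
  row 2: b21 b22 a3 a4 a5
  row 3: a1 b32 b33 b34 a5
Rows 1 and 3 agree on A; apply A→D and equate their D entries.
Rows 1 and 3 agree on D; apply D→C and equate their C entries.
Rows 1 and 3 agree on A, C, E; apply A, C, E→B, D and equate their B, D entries.
No row becomes fully distinguished — the join is lossy.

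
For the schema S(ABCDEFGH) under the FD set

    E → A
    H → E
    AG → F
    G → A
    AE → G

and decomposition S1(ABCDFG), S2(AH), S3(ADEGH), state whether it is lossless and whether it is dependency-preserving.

Lossless test (chase): Rows 2 and 3 agree on H; apply H→E and equate their E entries. Rows 1 and 3 agree on AG; apply AG→F and equate their F entries. Rows 2 and 3 agree on AE; apply AE→G and equate their G entries. Rows 1 and 2 agree on AG; apply AG→F and equate their F entries. No row becomes fully distinguished — the join is lossy.
Dependency preservation: every FD's attributes lie within a single fragment, so each can be enforced locally — preserved.

lossy but dependency-preserving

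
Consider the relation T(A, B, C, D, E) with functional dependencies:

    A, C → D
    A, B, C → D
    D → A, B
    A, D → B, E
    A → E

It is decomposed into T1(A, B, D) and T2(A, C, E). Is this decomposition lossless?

No

Common attributes: T1 ∩ T2 = {A}.
Closure of {A}: A → E applies, adding E. So (A)⁺ = {A, E}.
The closure contains neither all of T1 = {A, B, D} nor all of T2 = {A, C, E}, so the common attributes are not a superkey of either fragment. The join is lossy.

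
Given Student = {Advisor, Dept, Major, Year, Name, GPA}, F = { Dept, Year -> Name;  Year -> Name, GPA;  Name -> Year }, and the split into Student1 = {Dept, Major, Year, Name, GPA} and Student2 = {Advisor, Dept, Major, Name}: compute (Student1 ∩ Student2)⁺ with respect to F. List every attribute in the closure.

Student1 ∩ Student2 = {Dept, Major, Name}.
Name → Year applies, adding Year
Year → Name, GPA applies, adding GPA
Closure: {Dept, Major, Year, Name, GPA}.

Dept, Major, Year, Name, GPA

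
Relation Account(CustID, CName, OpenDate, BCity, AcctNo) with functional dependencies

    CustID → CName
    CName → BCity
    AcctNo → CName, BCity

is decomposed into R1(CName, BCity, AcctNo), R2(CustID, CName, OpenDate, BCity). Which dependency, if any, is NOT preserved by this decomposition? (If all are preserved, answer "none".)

none

CustID → CName lies within R2.
CName → BCity lies within R1.
AcctNo → CName, BCity lies within R1.
Every dependency is enforceable on the fragments, so the decomposition is dependency-preserving.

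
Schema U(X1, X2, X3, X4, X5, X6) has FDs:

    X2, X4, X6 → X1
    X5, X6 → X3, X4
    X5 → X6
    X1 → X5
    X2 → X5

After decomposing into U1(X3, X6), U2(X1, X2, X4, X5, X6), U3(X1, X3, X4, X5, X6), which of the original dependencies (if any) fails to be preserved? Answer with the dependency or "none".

X2, X4, X6 → X1 lies within U2.
X5, X6 → X3, X4 lies within U3.
X5 → X6 lies within U2.
X1 → X5 lies within U2.
X2 → X5 lies within U2.
Every dependency is enforceable on the fragments, so the decomposition is dependency-preserving.

none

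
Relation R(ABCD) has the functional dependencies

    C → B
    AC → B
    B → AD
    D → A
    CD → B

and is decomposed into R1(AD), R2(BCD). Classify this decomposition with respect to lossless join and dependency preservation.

lossless and dependency-preserving

Lossless test: (D)⁺ = {AD}, which contains all of one fragment — lossless.
Dependency preservation: AC → B; B → AD are not contained in any single fragment, but the restricted closure of each left-hand side across the fragments still reaches the right-hand side; the remaining FDs each lie inside some fragment. All dependencies are preserved.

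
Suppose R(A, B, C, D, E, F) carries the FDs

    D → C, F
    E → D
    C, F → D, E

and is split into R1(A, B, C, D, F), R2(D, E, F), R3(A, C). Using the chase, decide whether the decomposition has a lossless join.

Chase test. Columns are A, B, C, D, E, F; row i has aⱼ where attribute j ∈ Ri, else bᵢⱼ.
Initial tableau (one row per fragment):
  row 1: a1 a2 a3 a4 b15 a6
  row 2: b21 b22 b23 a4 a5 a6
  row 3: a1 b32 a3 b34 b35 b36
Rows 1 and 2 agree on D; apply D→C, F and equate their C, F entries.
Rows 1 and 2 agree on C, F; apply C, F→D, E and equate their D, E entries.
Row 1 is now all distinguished symbols — the join is lossless.

Yes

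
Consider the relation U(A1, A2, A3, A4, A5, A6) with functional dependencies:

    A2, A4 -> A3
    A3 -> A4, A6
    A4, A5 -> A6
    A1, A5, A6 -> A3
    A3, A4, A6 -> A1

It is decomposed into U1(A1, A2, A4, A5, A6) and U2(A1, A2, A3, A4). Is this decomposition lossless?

Yes

Common attributes: U1 ∩ U2 = {A1, A2, A4}.
Closure of {A1, A2, A4}: A2, A4 → A3 applies, adding A3; A3 → A4, A6 applies, adding A6. So (A1, A2, A4)⁺ = {A1, A2, A3, A4, A6}.
This closure contains every attribute of U2, so U1 ∩ U2 → U2. The join is lossless.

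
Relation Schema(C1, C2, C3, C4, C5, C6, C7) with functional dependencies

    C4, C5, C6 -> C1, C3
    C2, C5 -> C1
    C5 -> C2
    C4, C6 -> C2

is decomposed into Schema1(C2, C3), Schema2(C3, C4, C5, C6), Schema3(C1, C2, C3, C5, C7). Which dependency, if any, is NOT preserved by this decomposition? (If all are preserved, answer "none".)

C4, C6 -> C2

Check C4, C6 → C2: no single fragment contains all of {C2, C4, C6}, and the restricted closure of {C4, C6} across the fragments never reaches {C2}.
C4, C5, C6 → C1, C3 is preserved.
C2, C5 → C1 is preserved.
C5 → C2 is preserved.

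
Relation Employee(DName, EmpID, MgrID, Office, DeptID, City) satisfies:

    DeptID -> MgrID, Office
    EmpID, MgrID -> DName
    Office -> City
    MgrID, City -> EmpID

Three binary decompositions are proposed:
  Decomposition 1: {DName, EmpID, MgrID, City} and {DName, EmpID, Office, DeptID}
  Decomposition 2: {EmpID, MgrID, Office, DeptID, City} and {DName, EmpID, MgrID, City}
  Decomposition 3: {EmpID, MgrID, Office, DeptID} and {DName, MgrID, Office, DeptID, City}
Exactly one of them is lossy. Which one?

Decomposition 1

Decomposition 1: common = {DName, EmpID}, closure = {DName, EmpID} → lossy.
Decomposition 2: common = {EmpID, MgrID, City}, closure = {DName, EmpID, MgrID, City} → lossless.
Decomposition 3: common = {MgrID, Office, DeptID}, closure = {DName, EmpID, MgrID, Office, DeptID, City} → lossless.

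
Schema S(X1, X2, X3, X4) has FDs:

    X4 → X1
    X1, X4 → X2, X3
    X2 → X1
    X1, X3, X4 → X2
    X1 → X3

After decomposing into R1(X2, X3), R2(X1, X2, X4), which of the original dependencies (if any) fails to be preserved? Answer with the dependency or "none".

X1 → X3

Check X1 → X3: no single fragment contains all of {X1, X3}, and the restricted closure of {X1} across the fragments never reaches {X3}.
X4 → X1 is preserved.
X1, X4 → X2, X3 is preserved.
X2 → X1 is preserved.
X1, X3, X4 → X2 is preserved.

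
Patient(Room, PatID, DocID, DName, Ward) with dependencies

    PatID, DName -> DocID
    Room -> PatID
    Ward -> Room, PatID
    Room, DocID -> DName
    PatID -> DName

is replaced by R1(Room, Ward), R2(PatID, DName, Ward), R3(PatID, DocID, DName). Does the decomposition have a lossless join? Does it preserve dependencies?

lossless but not dependency-preserving

Lossless test (chase): Rows 2 and 3 agree on PatID, DName; apply PatID, DName→DocID and equate their DocID entries. Rows 1 and 2 agree on Ward; apply Ward→Room, PatID and equate their Room, PatID entries. Rows 1 and 2 agree on PatID; apply PatID→DName and equate their DName entries. Rows 1 and 2 agree on PatID, DName; apply PatID, DName→DocID and equate their DocID entries. Row 1 is now all distinguished symbols — the join is lossless.
Dependency preservation: the restricted closure of {Room} across the fragments never reaches {PatID}, so Room → PatID cannot be enforced without a join — not preserved.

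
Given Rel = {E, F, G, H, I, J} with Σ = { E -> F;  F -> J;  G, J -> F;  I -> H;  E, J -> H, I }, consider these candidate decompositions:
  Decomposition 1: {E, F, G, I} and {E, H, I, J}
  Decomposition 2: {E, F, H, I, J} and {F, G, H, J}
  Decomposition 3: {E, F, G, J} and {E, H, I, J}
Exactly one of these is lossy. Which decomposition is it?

Decomposition 1: common = {E, I}, closure = {E, F, H, I, J} → lossless.
Decomposition 2: common = {F, H, J}, closure = {F, H, J} → lossy.
Decomposition 3: common = {E, J}, closure = {E, F, H, I, J} → lossless.

Decomposition 2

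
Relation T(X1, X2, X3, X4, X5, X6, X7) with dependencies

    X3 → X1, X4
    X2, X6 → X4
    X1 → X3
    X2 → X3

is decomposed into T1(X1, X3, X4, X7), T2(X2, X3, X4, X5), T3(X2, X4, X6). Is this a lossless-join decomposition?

No

Chase test. Columns are X1, X2, X3, X4, X5, X6, X7; row i has aⱼ where attribute j ∈ Ti, else bᵢⱼ.
Initial tableau (one row per fragment):
  row 1: a1 b12 a3 a4 b15 b16 a7
  row 2: b21 a2 a3 a4 a5 b26 b27
  row 3: b31 a2 b33 a4 b35 a6 b37
Rows 1 and 2 agree on X3; apply X3→X1, X4 and equate their X1, X4 entries.
Rows 2 and 3 agree on X2; apply X2→X3 and equate their X3 entries.
Rows 1 and 3 agree on X3; apply X3→X1, X4 and equate their X1, X4 entries.
No row becomes fully distinguished — the join is lossy.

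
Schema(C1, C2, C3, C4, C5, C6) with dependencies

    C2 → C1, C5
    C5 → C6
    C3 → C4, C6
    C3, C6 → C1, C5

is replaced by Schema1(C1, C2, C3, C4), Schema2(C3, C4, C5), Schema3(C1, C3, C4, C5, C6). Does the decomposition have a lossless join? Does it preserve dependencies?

lossless but not dependency-preserving

Lossless test (chase): Rows 2 and 3 agree on C5; apply C5→C6 and equate their C6 entries. Rows 1 and 2 agree on C3; apply C3→C4, C6 and equate their C4, C6 entries. Rows 1 and 2 agree on C3, C6; apply C3, C6→C1, C5 and equate their C1, C5 entries. Row 1 is now all distinguished symbols — the join is lossless.
Dependency preservation: the restricted closure of {C2} across the fragments never reaches {C1, C5}, so C2 → C1, C5 cannot be enforced without a join — not preserved.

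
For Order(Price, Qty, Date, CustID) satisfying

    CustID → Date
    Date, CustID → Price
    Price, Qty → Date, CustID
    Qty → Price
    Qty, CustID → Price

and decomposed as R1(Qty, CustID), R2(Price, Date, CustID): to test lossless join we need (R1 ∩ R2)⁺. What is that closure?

Price, Date, CustID

R1 ∩ R2 = {CustID}.
CustID → Date applies, adding Date
Date, CustID → Price applies, adding Price
Closure: {Price, Date, CustID}.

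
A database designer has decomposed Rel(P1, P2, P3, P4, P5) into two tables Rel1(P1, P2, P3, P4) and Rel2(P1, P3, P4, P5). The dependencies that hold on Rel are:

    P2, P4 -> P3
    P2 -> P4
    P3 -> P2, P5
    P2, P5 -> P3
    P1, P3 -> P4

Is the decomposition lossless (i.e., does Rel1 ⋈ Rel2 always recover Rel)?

Yes

Common attributes: Rel1 ∩ Rel2 = {P1, P3, P4}.
Closure of {P1, P3, P4}: P3 → P2, P5 applies, adding P2, P5. So (P1, P3, P4)⁺ = {P1, P2, P3, P4, P5}.
This closure contains every attribute of Rel1, so Rel1 ∩ Rel2 → Rel1. The join is lossless.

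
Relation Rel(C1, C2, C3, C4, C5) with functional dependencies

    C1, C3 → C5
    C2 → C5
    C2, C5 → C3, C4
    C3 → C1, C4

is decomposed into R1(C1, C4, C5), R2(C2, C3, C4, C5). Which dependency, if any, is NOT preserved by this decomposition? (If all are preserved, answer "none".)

C3 → C1, C4

Check C3 → C1, C4: no single fragment contains all of {C1, C3, C4}, and the restricted closure of {C3} across the fragments never reaches {C1, C4}.
C1, C3 → C5 is preserved.
C2 → C5 is preserved.
C2, C5 → C3, C4 is preserved.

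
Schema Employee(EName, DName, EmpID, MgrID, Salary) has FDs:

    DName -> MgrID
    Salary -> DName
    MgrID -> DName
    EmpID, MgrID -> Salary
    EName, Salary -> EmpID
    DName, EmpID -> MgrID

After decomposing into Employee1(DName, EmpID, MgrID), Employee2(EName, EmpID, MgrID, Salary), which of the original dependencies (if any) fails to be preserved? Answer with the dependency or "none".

DName → MgrID lies within Employee1.
Salary → DName: restricted closure across fragments reaches DName.
MgrID → DName lies within Employee1.
EmpID, MgrID → Salary lies within Employee2.
EName, Salary → EmpID lies within Employee2.
DName, EmpID → MgrID lies within Employee1.
Every dependency is enforceable on the fragments, so the decomposition is dependency-preserving.

none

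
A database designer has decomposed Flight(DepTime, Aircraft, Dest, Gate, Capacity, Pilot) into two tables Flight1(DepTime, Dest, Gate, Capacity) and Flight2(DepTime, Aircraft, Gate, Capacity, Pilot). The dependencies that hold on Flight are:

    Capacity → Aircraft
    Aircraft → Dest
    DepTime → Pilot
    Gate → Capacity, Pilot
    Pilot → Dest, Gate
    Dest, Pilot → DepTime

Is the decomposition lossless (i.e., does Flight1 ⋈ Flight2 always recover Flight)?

Common attributes: Flight1 ∩ Flight2 = {DepTime, Gate, Capacity}.
Closure of {DepTime, Gate, Capacity}: Capacity → Aircraft applies, adding Aircraft; Aircraft → Dest applies, adding Dest; DepTime → Pilot applies, adding Pilot. So (DepTime, Gate, Capacity)⁺ = {DepTime, Aircraft, Dest, Gate, Capacity, Pilot}.
This closure contains every attribute of Flight1, so Flight1 ∩ Flight2 → Flight1. The join is lossless.

Yes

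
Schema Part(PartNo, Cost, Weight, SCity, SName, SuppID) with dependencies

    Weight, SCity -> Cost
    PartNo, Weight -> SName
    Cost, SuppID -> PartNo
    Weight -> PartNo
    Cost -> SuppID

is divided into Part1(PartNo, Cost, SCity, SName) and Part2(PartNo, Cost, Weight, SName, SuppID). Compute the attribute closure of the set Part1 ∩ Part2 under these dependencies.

Part1 ∩ Part2 = {PartNo, Cost, SName}.
Cost → SuppID applies, adding SuppID
Closure: {PartNo, Cost, SName, SuppID}.

PartNo, Cost, SName, SuppID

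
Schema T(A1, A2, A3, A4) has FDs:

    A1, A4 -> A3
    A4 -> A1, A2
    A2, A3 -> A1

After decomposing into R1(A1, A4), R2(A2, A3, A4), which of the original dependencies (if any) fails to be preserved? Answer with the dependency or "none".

Check A2, A3 → A1: no single fragment contains all of {A1, A2, A3}, and the restricted closure of {A2, A3} across the fragments never reaches {A1}.
A1, A4 → A3 is preserved.
A4 → A1, A2 is preserved.

A2, A3 -> A1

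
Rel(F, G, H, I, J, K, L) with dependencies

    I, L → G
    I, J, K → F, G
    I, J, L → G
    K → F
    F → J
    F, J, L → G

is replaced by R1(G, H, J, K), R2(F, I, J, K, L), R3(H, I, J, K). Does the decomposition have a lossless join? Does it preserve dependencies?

lossy and not dependency-preserving

Lossless test (chase): Rows 2 and 3 agree on I, J, K; apply I, J, K→F, G and equate their F, G entries. Rows 1 and 2 agree on K; apply K→F and equate their F entries. No row becomes fully distinguished — the join is lossy.
Dependency preservation: the restricted closure of {I, L} across the fragments never reaches {G}, so I, L → G cannot be enforced without a join — not preserved.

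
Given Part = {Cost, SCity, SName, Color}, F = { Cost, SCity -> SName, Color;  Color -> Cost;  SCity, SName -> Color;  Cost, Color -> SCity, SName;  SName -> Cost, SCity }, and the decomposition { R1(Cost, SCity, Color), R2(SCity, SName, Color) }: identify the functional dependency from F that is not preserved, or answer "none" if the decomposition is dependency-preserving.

Cost, SCity → SName, Color: restricted closure across fragments reaches SName, Color.
Color → Cost lies within R1.
SCity, SName → Color lies within R2.
Cost, Color → SCity, SName: restricted closure across fragments reaches SCity, SName.
SName → Cost, SCity: restricted closure across fragments reaches Cost, SCity.
Every dependency is enforceable on the fragments, so the decomposition is dependency-preserving.

none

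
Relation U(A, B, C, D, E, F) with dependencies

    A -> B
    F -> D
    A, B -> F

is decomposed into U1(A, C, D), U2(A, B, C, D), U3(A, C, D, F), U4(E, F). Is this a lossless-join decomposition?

Chase test. Columns are A, B, C, D, E, F; row i has aⱼ where attribute j ∈ Ui, else bᵢⱼ.
Initial tableau (one row per fragment):
  row 1: a1 b12 a3 a4 b15 b16
  row 2: a1 a2 a3 a4 b25 b26
  row 3: a1 b32 a3 a4 b35 a6
  row 4: b41 b42 b43 b44 a5 a6
Rows 1 and 2 agree on A; apply A→B and equate their B entries.
Rows 1 and 3 agree on A; apply A→B and equate their B entries.
Rows 3 and 4 agree on F; apply F→D and equate their D entries.
Rows 1 and 2 agree on A, B; apply A, B→F and equate their F entries.
Rows 1 and 3 agree on A, B; apply A, B→F and equate their F entries.
No row becomes fully distinguished — the join is lossy.

No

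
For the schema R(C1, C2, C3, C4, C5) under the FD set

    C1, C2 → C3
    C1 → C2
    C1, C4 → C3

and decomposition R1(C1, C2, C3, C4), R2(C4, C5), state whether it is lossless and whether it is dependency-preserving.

Lossless test: (C4)⁺ = {C4}, which is a superkey of neither fragment — lossy.
Dependency preservation: every FD's attributes lie within a single fragment, so each can be enforced locally — preserved.

lossy but dependency-preserving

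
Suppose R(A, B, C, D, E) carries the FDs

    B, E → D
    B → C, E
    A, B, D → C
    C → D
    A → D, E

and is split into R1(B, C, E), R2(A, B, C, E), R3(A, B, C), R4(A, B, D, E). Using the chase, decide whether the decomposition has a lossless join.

Chase test. Columns are A, B, C, D, E; row i has aⱼ where attribute j ∈ Ri, else bᵢⱼ.
Initial tableau (one row per fragment):
  row 1: b11 a2 a3 b14 a5
  row 2: a1 a2 a3 b24 a5
  row 3: a1 a2 a3 b34 b35
  row 4: a1 a2 b43 a4 a5
Rows 1 and 2 agree on B, E; apply B, E→D and equate their D entries.
Rows 1 and 4 agree on B, E; apply B, E→D and equate their D entries.
Rows 1 and 3 agree on B; apply B→C, E and equate their C, E entries.
Rows 1 and 4 agree on B; apply B→C, E and equate their C, E entries.
Rows 1 and 3 agree on C; apply C→D and equate their D entries.
Row 2 is now all distinguished symbols — the join is lossless.

Yes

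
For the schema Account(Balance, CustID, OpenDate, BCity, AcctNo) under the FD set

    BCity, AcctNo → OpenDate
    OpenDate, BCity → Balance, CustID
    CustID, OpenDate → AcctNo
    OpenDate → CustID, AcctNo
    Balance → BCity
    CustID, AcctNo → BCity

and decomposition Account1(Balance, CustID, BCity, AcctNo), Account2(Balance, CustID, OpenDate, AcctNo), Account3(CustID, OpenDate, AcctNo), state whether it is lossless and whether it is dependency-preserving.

lossless and dependency-preserving

Lossless test (chase): Rows 1 and 2 agree on Balance; apply Balance→BCity and equate their BCity entries. Rows 1 and 3 agree on CustID, AcctNo; apply CustID, AcctNo→BCity and equate their BCity entries. Rows 1 and 2 agree on BCity, AcctNo; apply BCity, AcctNo→OpenDate and equate their OpenDate entries. Rows 1 and 3 agree on OpenDate, BCity; apply OpenDate, BCity→Balance, CustID and equate their Balance, CustID entries. Row 1 is now all distinguished symbols — the join is lossless.
Dependency preservation: BCity, AcctNo → OpenDate; OpenDate, BCity → Balance, CustID are not contained in any single fragment, but the restricted closure of each left-hand side across the fragments still reaches the right-hand side; the remaining FDs each lie inside some fragment. All dependencies are preserved.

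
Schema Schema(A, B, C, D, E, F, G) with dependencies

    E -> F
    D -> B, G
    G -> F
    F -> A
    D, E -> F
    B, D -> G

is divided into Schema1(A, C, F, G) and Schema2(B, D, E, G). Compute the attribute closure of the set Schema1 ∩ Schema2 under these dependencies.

Schema1 ∩ Schema2 = {G}.
G → F applies, adding F
F → A applies, adding A
Closure: {A, F, G}.

A, F, G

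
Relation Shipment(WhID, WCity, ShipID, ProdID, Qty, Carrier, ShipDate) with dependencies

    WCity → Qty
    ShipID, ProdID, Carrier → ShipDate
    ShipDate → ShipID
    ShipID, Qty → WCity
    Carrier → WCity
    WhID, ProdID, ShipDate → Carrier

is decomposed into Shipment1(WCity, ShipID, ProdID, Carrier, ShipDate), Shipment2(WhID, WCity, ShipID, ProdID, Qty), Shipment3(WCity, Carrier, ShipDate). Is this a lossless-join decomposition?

No

Chase test. Columns are WhID, WCity, ShipID, ProdID, Qty, Carrier, ShipDate; row i has aⱼ where attribute j ∈ Shipmenti, else bᵢⱼ.
Initial tableau (one row per fragment):
  row 1: b11 a2 a3 a4 b15 a6 a7
  row 2: a1 a2 a3 a4 a5 b26 b27
  row 3: b31 a2 b33 b34 b35 a6 a7
Rows 1 and 2 agree on WCity; apply WCity→Qty and equate their Qty entries.
Rows 1 and 3 agree on WCity; apply WCity→Qty and equate their Qty entries.
Rows 1 and 3 agree on ShipDate; apply ShipDate→ShipID and equate their ShipID entries.
No row becomes fully distinguished — the join is lossy.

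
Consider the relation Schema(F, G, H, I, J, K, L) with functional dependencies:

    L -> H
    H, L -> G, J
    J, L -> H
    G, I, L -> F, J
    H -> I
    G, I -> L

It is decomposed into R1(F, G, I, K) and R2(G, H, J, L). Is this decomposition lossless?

Common attributes: R1 ∩ R2 = {G}.
No dependency enlarges {G}, so (G)⁺ = {G}.
The closure contains neither all of R1 = {F, G, I, K} nor all of R2 = {G, H, J, L}, so the common attributes are not a superkey of either fragment. The join is lossy.

No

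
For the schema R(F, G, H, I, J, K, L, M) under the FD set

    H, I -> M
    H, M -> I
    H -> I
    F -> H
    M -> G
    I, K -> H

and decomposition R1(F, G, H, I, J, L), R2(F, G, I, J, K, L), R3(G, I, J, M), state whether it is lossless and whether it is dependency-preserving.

lossy and not dependency-preserving

Lossless test (chase): Rows 1 and 2 agree on F; apply F→H and equate their H entries. Rows 1 and 2 agree on H, I; apply H, I→M and equate their M entries. No row becomes fully distinguished — the join is lossy.
Dependency preservation: the restricted closure of {H, I} across the fragments never reaches {M}, so H, I → M cannot be enforced without a join — not preserved.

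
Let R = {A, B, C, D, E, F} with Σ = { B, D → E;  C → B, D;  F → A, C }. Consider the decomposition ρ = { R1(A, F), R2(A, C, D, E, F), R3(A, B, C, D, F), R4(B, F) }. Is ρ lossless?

Chase test. Columns are A, B, C, D, E, F; row i has aⱼ where attribute j ∈ Ri, else bᵢⱼ.
Initial tableau (one row per fragment):
  row 1: a1 b12 b13 b14 b15 a6
  row 2: a1 b22 a3 a4 a5 a6
  row 3: a1 a2 a3 a4 b35 a6
  row 4: b41 a2 b43 b44 b45 a6
Rows 2 and 3 agree on C; apply C→B, D and equate their B, D entries.
Rows 1 and 2 agree on F; apply F→A, C and equate their A, C entries.
Rows 1 and 4 agree on F; apply F→A, C and equate their A, C entries.
Rows 2 and 3 agree on B, D; apply B, D→E and equate their E entries.
Rows 1 and 2 agree on C; apply C→B, D and equate their B, D entries.
Rows 1 and 4 agree on C; apply C→B, D and equate their B, D entries.
Rows 1 and 2 agree on B, D; apply B, D→E and equate their E entries.
Rows 1 and 4 agree on B, D; apply B, D→E and equate their E entries.
Row 1 is now all distinguished symbols — the join is lossless.

Yes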